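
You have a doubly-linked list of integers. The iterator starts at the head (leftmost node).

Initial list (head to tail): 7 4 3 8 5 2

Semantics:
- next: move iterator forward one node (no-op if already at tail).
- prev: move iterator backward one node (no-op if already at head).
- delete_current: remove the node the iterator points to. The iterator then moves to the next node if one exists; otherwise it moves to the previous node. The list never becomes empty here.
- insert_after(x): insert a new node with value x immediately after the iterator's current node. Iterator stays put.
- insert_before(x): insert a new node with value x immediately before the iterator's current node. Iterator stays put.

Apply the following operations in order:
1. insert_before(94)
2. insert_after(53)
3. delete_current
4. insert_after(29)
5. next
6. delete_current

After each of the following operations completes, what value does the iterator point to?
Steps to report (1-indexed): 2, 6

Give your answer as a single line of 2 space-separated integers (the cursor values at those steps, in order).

Answer: 7 4

Derivation:
After 1 (insert_before(94)): list=[94, 7, 4, 3, 8, 5, 2] cursor@7
After 2 (insert_after(53)): list=[94, 7, 53, 4, 3, 8, 5, 2] cursor@7
After 3 (delete_current): list=[94, 53, 4, 3, 8, 5, 2] cursor@53
After 4 (insert_after(29)): list=[94, 53, 29, 4, 3, 8, 5, 2] cursor@53
After 5 (next): list=[94, 53, 29, 4, 3, 8, 5, 2] cursor@29
After 6 (delete_current): list=[94, 53, 4, 3, 8, 5, 2] cursor@4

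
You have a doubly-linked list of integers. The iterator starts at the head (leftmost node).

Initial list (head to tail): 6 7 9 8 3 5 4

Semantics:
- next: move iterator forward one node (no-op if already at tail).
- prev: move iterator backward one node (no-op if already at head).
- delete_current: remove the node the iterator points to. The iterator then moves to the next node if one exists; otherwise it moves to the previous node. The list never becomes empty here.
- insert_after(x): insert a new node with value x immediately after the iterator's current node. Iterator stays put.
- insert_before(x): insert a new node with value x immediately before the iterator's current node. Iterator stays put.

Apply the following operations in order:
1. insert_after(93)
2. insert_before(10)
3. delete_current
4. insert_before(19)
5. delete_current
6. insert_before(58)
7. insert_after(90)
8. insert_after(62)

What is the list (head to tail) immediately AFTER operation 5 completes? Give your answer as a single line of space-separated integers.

After 1 (insert_after(93)): list=[6, 93, 7, 9, 8, 3, 5, 4] cursor@6
After 2 (insert_before(10)): list=[10, 6, 93, 7, 9, 8, 3, 5, 4] cursor@6
After 3 (delete_current): list=[10, 93, 7, 9, 8, 3, 5, 4] cursor@93
After 4 (insert_before(19)): list=[10, 19, 93, 7, 9, 8, 3, 5, 4] cursor@93
After 5 (delete_current): list=[10, 19, 7, 9, 8, 3, 5, 4] cursor@7

Answer: 10 19 7 9 8 3 5 4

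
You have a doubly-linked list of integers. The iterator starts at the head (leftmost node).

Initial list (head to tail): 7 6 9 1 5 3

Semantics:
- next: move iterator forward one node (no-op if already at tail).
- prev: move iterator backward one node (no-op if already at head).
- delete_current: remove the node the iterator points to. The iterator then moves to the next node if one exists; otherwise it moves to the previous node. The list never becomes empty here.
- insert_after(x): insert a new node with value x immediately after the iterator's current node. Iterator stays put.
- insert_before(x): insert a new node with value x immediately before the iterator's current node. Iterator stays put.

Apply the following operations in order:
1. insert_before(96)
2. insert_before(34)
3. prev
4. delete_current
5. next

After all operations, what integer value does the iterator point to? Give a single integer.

Answer: 6

Derivation:
After 1 (insert_before(96)): list=[96, 7, 6, 9, 1, 5, 3] cursor@7
After 2 (insert_before(34)): list=[96, 34, 7, 6, 9, 1, 5, 3] cursor@7
After 3 (prev): list=[96, 34, 7, 6, 9, 1, 5, 3] cursor@34
After 4 (delete_current): list=[96, 7, 6, 9, 1, 5, 3] cursor@7
After 5 (next): list=[96, 7, 6, 9, 1, 5, 3] cursor@6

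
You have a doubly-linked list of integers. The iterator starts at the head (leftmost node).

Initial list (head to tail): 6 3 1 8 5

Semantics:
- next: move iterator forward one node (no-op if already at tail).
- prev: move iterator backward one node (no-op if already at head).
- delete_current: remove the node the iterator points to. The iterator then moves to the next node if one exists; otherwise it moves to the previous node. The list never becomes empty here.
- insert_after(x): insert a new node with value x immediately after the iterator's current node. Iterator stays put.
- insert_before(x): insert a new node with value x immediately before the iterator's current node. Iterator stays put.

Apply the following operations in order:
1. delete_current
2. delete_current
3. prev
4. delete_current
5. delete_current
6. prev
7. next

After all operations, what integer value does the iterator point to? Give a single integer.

Answer: 5

Derivation:
After 1 (delete_current): list=[3, 1, 8, 5] cursor@3
After 2 (delete_current): list=[1, 8, 5] cursor@1
After 3 (prev): list=[1, 8, 5] cursor@1
After 4 (delete_current): list=[8, 5] cursor@8
After 5 (delete_current): list=[5] cursor@5
After 6 (prev): list=[5] cursor@5
After 7 (next): list=[5] cursor@5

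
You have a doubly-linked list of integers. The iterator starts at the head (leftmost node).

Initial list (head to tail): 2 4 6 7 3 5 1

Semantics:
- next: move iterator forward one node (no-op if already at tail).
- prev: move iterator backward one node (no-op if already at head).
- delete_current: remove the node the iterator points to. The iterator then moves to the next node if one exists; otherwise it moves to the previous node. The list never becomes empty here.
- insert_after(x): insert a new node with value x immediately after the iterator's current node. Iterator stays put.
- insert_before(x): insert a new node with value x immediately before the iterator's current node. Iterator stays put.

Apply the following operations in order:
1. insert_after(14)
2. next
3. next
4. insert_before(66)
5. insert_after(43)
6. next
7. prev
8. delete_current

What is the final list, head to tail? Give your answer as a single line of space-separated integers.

Answer: 2 14 66 43 6 7 3 5 1

Derivation:
After 1 (insert_after(14)): list=[2, 14, 4, 6, 7, 3, 5, 1] cursor@2
After 2 (next): list=[2, 14, 4, 6, 7, 3, 5, 1] cursor@14
After 3 (next): list=[2, 14, 4, 6, 7, 3, 5, 1] cursor@4
After 4 (insert_before(66)): list=[2, 14, 66, 4, 6, 7, 3, 5, 1] cursor@4
After 5 (insert_after(43)): list=[2, 14, 66, 4, 43, 6, 7, 3, 5, 1] cursor@4
After 6 (next): list=[2, 14, 66, 4, 43, 6, 7, 3, 5, 1] cursor@43
After 7 (prev): list=[2, 14, 66, 4, 43, 6, 7, 3, 5, 1] cursor@4
After 8 (delete_current): list=[2, 14, 66, 43, 6, 7, 3, 5, 1] cursor@43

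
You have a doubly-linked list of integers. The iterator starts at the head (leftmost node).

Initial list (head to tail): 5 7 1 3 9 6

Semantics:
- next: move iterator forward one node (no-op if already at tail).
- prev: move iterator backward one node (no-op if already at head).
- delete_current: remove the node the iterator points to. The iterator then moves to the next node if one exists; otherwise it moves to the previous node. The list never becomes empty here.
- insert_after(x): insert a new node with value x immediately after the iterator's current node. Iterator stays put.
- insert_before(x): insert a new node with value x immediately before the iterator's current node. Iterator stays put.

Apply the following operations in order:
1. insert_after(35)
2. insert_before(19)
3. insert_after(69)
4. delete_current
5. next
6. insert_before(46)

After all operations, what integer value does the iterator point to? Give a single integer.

Answer: 35

Derivation:
After 1 (insert_after(35)): list=[5, 35, 7, 1, 3, 9, 6] cursor@5
After 2 (insert_before(19)): list=[19, 5, 35, 7, 1, 3, 9, 6] cursor@5
After 3 (insert_after(69)): list=[19, 5, 69, 35, 7, 1, 3, 9, 6] cursor@5
After 4 (delete_current): list=[19, 69, 35, 7, 1, 3, 9, 6] cursor@69
After 5 (next): list=[19, 69, 35, 7, 1, 3, 9, 6] cursor@35
After 6 (insert_before(46)): list=[19, 69, 46, 35, 7, 1, 3, 9, 6] cursor@35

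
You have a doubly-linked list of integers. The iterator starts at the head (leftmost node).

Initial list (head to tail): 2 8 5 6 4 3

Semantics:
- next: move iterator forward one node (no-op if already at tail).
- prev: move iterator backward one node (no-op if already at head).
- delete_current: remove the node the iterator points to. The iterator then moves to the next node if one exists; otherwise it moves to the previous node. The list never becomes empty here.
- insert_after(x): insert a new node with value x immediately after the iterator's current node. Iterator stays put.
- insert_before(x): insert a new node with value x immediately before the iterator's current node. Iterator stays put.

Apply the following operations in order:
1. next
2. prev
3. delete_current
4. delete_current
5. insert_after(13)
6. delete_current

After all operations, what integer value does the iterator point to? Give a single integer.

After 1 (next): list=[2, 8, 5, 6, 4, 3] cursor@8
After 2 (prev): list=[2, 8, 5, 6, 4, 3] cursor@2
After 3 (delete_current): list=[8, 5, 6, 4, 3] cursor@8
After 4 (delete_current): list=[5, 6, 4, 3] cursor@5
After 5 (insert_after(13)): list=[5, 13, 6, 4, 3] cursor@5
After 6 (delete_current): list=[13, 6, 4, 3] cursor@13

Answer: 13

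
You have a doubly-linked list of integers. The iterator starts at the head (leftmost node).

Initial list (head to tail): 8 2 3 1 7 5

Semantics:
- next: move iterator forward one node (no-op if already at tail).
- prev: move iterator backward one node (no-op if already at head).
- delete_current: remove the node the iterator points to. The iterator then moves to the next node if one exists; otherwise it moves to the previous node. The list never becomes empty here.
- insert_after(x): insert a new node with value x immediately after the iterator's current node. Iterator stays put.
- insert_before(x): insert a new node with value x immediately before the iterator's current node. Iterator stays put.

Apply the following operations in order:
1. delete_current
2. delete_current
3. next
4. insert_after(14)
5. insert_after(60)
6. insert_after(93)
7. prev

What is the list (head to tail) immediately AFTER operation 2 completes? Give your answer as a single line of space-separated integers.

Answer: 3 1 7 5

Derivation:
After 1 (delete_current): list=[2, 3, 1, 7, 5] cursor@2
After 2 (delete_current): list=[3, 1, 7, 5] cursor@3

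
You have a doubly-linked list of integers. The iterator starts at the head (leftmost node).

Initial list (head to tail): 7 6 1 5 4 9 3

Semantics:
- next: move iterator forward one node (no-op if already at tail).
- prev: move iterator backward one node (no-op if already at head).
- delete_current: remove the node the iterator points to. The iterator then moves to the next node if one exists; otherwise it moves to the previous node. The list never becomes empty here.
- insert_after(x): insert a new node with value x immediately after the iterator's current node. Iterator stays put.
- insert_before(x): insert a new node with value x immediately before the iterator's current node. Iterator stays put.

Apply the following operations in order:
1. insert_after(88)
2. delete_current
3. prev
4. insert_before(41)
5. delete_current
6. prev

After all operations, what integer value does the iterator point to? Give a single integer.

Answer: 41

Derivation:
After 1 (insert_after(88)): list=[7, 88, 6, 1, 5, 4, 9, 3] cursor@7
After 2 (delete_current): list=[88, 6, 1, 5, 4, 9, 3] cursor@88
After 3 (prev): list=[88, 6, 1, 5, 4, 9, 3] cursor@88
After 4 (insert_before(41)): list=[41, 88, 6, 1, 5, 4, 9, 3] cursor@88
After 5 (delete_current): list=[41, 6, 1, 5, 4, 9, 3] cursor@6
After 6 (prev): list=[41, 6, 1, 5, 4, 9, 3] cursor@41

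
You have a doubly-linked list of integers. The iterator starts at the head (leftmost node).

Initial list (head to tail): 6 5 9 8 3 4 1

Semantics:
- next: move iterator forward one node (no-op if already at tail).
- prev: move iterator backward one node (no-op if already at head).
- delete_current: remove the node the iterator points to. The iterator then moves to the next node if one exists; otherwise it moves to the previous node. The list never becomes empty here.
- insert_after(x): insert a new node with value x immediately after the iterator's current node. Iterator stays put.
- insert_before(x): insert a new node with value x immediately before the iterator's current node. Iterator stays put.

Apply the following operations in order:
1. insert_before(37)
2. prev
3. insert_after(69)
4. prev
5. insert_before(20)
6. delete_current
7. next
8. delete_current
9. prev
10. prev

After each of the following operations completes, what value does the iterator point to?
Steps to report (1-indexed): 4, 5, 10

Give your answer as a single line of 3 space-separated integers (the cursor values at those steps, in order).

After 1 (insert_before(37)): list=[37, 6, 5, 9, 8, 3, 4, 1] cursor@6
After 2 (prev): list=[37, 6, 5, 9, 8, 3, 4, 1] cursor@37
After 3 (insert_after(69)): list=[37, 69, 6, 5, 9, 8, 3, 4, 1] cursor@37
After 4 (prev): list=[37, 69, 6, 5, 9, 8, 3, 4, 1] cursor@37
After 5 (insert_before(20)): list=[20, 37, 69, 6, 5, 9, 8, 3, 4, 1] cursor@37
After 6 (delete_current): list=[20, 69, 6, 5, 9, 8, 3, 4, 1] cursor@69
After 7 (next): list=[20, 69, 6, 5, 9, 8, 3, 4, 1] cursor@6
After 8 (delete_current): list=[20, 69, 5, 9, 8, 3, 4, 1] cursor@5
After 9 (prev): list=[20, 69, 5, 9, 8, 3, 4, 1] cursor@69
After 10 (prev): list=[20, 69, 5, 9, 8, 3, 4, 1] cursor@20

Answer: 37 37 20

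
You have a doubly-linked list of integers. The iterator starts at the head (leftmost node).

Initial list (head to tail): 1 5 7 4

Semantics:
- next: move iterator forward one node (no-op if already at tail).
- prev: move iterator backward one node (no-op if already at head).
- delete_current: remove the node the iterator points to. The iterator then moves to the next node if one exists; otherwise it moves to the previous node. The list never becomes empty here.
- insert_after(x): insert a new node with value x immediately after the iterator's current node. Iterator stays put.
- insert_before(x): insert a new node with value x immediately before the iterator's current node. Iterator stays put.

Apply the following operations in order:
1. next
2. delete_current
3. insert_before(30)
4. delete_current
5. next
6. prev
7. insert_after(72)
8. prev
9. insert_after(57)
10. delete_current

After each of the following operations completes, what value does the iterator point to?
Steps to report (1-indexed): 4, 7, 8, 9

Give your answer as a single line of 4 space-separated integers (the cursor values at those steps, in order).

Answer: 4 30 1 1

Derivation:
After 1 (next): list=[1, 5, 7, 4] cursor@5
After 2 (delete_current): list=[1, 7, 4] cursor@7
After 3 (insert_before(30)): list=[1, 30, 7, 4] cursor@7
After 4 (delete_current): list=[1, 30, 4] cursor@4
After 5 (next): list=[1, 30, 4] cursor@4
After 6 (prev): list=[1, 30, 4] cursor@30
After 7 (insert_after(72)): list=[1, 30, 72, 4] cursor@30
After 8 (prev): list=[1, 30, 72, 4] cursor@1
After 9 (insert_after(57)): list=[1, 57, 30, 72, 4] cursor@1
After 10 (delete_current): list=[57, 30, 72, 4] cursor@57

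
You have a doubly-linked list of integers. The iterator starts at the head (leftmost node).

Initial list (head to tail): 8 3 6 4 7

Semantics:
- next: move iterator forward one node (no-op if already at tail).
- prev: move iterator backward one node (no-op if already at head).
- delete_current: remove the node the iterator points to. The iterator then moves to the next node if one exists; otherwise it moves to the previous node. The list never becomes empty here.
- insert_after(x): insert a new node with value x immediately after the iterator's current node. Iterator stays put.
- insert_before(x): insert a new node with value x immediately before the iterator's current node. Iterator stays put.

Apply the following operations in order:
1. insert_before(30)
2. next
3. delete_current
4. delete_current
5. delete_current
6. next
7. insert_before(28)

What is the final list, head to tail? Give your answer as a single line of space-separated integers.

Answer: 30 8 28 7

Derivation:
After 1 (insert_before(30)): list=[30, 8, 3, 6, 4, 7] cursor@8
After 2 (next): list=[30, 8, 3, 6, 4, 7] cursor@3
After 3 (delete_current): list=[30, 8, 6, 4, 7] cursor@6
After 4 (delete_current): list=[30, 8, 4, 7] cursor@4
After 5 (delete_current): list=[30, 8, 7] cursor@7
After 6 (next): list=[30, 8, 7] cursor@7
After 7 (insert_before(28)): list=[30, 8, 28, 7] cursor@7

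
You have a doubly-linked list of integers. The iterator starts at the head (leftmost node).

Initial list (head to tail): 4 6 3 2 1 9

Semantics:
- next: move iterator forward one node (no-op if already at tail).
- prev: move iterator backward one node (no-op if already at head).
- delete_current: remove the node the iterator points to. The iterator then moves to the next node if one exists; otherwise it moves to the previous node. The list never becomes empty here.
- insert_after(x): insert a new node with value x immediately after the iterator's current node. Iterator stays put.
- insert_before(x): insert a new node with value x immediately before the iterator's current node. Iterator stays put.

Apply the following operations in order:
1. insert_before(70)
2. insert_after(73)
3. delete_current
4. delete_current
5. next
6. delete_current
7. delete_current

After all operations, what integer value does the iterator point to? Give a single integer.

After 1 (insert_before(70)): list=[70, 4, 6, 3, 2, 1, 9] cursor@4
After 2 (insert_after(73)): list=[70, 4, 73, 6, 3, 2, 1, 9] cursor@4
After 3 (delete_current): list=[70, 73, 6, 3, 2, 1, 9] cursor@73
After 4 (delete_current): list=[70, 6, 3, 2, 1, 9] cursor@6
After 5 (next): list=[70, 6, 3, 2, 1, 9] cursor@3
After 6 (delete_current): list=[70, 6, 2, 1, 9] cursor@2
After 7 (delete_current): list=[70, 6, 1, 9] cursor@1

Answer: 1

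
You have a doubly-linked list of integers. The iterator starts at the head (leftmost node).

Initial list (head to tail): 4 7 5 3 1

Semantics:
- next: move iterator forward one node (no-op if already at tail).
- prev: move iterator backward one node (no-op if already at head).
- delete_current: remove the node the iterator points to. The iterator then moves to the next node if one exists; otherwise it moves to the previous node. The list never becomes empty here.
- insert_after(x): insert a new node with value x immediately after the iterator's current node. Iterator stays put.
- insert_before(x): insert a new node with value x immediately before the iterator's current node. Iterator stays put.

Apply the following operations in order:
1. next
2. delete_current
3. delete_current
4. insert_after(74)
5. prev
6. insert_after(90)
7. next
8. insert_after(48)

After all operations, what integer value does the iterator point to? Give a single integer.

Answer: 90

Derivation:
After 1 (next): list=[4, 7, 5, 3, 1] cursor@7
After 2 (delete_current): list=[4, 5, 3, 1] cursor@5
After 3 (delete_current): list=[4, 3, 1] cursor@3
After 4 (insert_after(74)): list=[4, 3, 74, 1] cursor@3
After 5 (prev): list=[4, 3, 74, 1] cursor@4
After 6 (insert_after(90)): list=[4, 90, 3, 74, 1] cursor@4
After 7 (next): list=[4, 90, 3, 74, 1] cursor@90
After 8 (insert_after(48)): list=[4, 90, 48, 3, 74, 1] cursor@90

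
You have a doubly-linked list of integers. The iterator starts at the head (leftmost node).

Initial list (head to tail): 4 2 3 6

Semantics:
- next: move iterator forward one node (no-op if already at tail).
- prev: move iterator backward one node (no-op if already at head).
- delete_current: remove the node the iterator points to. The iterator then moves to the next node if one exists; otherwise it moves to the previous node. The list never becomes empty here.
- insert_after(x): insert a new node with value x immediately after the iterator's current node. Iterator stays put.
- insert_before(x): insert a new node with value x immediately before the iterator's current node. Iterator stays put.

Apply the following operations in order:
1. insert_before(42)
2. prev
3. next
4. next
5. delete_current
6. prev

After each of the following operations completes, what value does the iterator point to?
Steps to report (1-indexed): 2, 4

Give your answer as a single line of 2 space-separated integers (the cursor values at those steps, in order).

Answer: 42 2

Derivation:
After 1 (insert_before(42)): list=[42, 4, 2, 3, 6] cursor@4
After 2 (prev): list=[42, 4, 2, 3, 6] cursor@42
After 3 (next): list=[42, 4, 2, 3, 6] cursor@4
After 4 (next): list=[42, 4, 2, 3, 6] cursor@2
After 5 (delete_current): list=[42, 4, 3, 6] cursor@3
After 6 (prev): list=[42, 4, 3, 6] cursor@4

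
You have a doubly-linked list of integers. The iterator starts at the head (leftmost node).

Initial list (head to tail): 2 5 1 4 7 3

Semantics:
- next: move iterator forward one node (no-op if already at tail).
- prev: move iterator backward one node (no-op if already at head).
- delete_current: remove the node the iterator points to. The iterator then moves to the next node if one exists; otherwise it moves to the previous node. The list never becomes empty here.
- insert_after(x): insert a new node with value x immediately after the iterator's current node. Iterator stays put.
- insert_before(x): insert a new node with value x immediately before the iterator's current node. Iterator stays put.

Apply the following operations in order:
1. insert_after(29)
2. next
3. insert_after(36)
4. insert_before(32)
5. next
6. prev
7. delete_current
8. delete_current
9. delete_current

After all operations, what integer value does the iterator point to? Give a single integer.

Answer: 1

Derivation:
After 1 (insert_after(29)): list=[2, 29, 5, 1, 4, 7, 3] cursor@2
After 2 (next): list=[2, 29, 5, 1, 4, 7, 3] cursor@29
After 3 (insert_after(36)): list=[2, 29, 36, 5, 1, 4, 7, 3] cursor@29
After 4 (insert_before(32)): list=[2, 32, 29, 36, 5, 1, 4, 7, 3] cursor@29
After 5 (next): list=[2, 32, 29, 36, 5, 1, 4, 7, 3] cursor@36
After 6 (prev): list=[2, 32, 29, 36, 5, 1, 4, 7, 3] cursor@29
After 7 (delete_current): list=[2, 32, 36, 5, 1, 4, 7, 3] cursor@36
After 8 (delete_current): list=[2, 32, 5, 1, 4, 7, 3] cursor@5
After 9 (delete_current): list=[2, 32, 1, 4, 7, 3] cursor@1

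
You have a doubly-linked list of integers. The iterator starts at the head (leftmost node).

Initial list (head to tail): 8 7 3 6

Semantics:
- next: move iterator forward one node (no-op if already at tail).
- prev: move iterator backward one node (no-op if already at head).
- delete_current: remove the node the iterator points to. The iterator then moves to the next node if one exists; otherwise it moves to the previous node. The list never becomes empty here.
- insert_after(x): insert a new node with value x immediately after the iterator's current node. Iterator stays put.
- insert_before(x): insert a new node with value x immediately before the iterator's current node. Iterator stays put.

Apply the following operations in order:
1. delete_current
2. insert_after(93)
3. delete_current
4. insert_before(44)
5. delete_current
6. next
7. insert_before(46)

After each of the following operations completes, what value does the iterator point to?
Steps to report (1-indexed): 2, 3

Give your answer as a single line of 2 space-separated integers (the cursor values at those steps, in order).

After 1 (delete_current): list=[7, 3, 6] cursor@7
After 2 (insert_after(93)): list=[7, 93, 3, 6] cursor@7
After 3 (delete_current): list=[93, 3, 6] cursor@93
After 4 (insert_before(44)): list=[44, 93, 3, 6] cursor@93
After 5 (delete_current): list=[44, 3, 6] cursor@3
After 6 (next): list=[44, 3, 6] cursor@6
After 7 (insert_before(46)): list=[44, 3, 46, 6] cursor@6

Answer: 7 93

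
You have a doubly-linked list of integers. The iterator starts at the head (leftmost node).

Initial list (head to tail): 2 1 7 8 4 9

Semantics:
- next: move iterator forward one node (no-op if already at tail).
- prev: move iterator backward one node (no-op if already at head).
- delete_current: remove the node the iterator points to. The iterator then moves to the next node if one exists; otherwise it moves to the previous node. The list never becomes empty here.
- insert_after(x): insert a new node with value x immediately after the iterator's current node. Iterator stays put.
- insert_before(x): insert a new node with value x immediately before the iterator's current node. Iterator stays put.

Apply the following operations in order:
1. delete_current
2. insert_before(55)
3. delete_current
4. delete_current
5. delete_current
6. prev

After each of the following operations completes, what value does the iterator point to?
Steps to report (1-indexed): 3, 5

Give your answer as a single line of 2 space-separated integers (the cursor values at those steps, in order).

After 1 (delete_current): list=[1, 7, 8, 4, 9] cursor@1
After 2 (insert_before(55)): list=[55, 1, 7, 8, 4, 9] cursor@1
After 3 (delete_current): list=[55, 7, 8, 4, 9] cursor@7
After 4 (delete_current): list=[55, 8, 4, 9] cursor@8
After 5 (delete_current): list=[55, 4, 9] cursor@4
After 6 (prev): list=[55, 4, 9] cursor@55

Answer: 7 4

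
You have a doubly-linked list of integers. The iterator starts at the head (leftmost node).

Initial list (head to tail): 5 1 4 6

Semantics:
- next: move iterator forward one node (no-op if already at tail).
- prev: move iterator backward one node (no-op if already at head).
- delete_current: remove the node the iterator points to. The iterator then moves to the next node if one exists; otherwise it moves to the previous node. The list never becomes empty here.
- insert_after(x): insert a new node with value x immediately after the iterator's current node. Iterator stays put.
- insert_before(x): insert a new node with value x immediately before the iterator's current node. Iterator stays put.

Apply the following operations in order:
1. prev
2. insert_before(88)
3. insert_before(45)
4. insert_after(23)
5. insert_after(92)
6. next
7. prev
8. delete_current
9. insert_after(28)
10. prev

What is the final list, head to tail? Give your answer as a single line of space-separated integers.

After 1 (prev): list=[5, 1, 4, 6] cursor@5
After 2 (insert_before(88)): list=[88, 5, 1, 4, 6] cursor@5
After 3 (insert_before(45)): list=[88, 45, 5, 1, 4, 6] cursor@5
After 4 (insert_after(23)): list=[88, 45, 5, 23, 1, 4, 6] cursor@5
After 5 (insert_after(92)): list=[88, 45, 5, 92, 23, 1, 4, 6] cursor@5
After 6 (next): list=[88, 45, 5, 92, 23, 1, 4, 6] cursor@92
After 7 (prev): list=[88, 45, 5, 92, 23, 1, 4, 6] cursor@5
After 8 (delete_current): list=[88, 45, 92, 23, 1, 4, 6] cursor@92
After 9 (insert_after(28)): list=[88, 45, 92, 28, 23, 1, 4, 6] cursor@92
After 10 (prev): list=[88, 45, 92, 28, 23, 1, 4, 6] cursor@45

Answer: 88 45 92 28 23 1 4 6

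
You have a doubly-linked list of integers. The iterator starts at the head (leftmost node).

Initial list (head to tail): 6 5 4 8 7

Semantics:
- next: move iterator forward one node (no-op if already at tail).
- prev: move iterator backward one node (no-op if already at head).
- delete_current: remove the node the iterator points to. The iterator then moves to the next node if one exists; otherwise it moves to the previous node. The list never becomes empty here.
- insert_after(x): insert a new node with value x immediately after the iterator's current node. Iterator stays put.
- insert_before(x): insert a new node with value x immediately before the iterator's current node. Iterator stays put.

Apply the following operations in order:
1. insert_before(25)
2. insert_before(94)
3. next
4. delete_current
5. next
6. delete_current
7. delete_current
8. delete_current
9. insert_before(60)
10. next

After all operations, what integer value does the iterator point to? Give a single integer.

After 1 (insert_before(25)): list=[25, 6, 5, 4, 8, 7] cursor@6
After 2 (insert_before(94)): list=[25, 94, 6, 5, 4, 8, 7] cursor@6
After 3 (next): list=[25, 94, 6, 5, 4, 8, 7] cursor@5
After 4 (delete_current): list=[25, 94, 6, 4, 8, 7] cursor@4
After 5 (next): list=[25, 94, 6, 4, 8, 7] cursor@8
After 6 (delete_current): list=[25, 94, 6, 4, 7] cursor@7
After 7 (delete_current): list=[25, 94, 6, 4] cursor@4
After 8 (delete_current): list=[25, 94, 6] cursor@6
After 9 (insert_before(60)): list=[25, 94, 60, 6] cursor@6
After 10 (next): list=[25, 94, 60, 6] cursor@6

Answer: 6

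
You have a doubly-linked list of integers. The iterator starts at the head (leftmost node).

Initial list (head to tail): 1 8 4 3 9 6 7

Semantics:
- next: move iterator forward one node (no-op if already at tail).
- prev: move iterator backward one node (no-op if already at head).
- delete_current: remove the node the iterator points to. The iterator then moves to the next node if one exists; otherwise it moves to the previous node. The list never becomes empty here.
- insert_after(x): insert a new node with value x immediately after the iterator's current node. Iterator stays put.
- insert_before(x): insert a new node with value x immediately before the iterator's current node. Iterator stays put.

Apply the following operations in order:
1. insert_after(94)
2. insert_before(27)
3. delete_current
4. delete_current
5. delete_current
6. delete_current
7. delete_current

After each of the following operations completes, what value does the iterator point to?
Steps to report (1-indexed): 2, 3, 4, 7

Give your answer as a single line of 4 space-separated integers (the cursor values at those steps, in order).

Answer: 1 94 8 9

Derivation:
After 1 (insert_after(94)): list=[1, 94, 8, 4, 3, 9, 6, 7] cursor@1
After 2 (insert_before(27)): list=[27, 1, 94, 8, 4, 3, 9, 6, 7] cursor@1
After 3 (delete_current): list=[27, 94, 8, 4, 3, 9, 6, 7] cursor@94
After 4 (delete_current): list=[27, 8, 4, 3, 9, 6, 7] cursor@8
After 5 (delete_current): list=[27, 4, 3, 9, 6, 7] cursor@4
After 6 (delete_current): list=[27, 3, 9, 6, 7] cursor@3
After 7 (delete_current): list=[27, 9, 6, 7] cursor@9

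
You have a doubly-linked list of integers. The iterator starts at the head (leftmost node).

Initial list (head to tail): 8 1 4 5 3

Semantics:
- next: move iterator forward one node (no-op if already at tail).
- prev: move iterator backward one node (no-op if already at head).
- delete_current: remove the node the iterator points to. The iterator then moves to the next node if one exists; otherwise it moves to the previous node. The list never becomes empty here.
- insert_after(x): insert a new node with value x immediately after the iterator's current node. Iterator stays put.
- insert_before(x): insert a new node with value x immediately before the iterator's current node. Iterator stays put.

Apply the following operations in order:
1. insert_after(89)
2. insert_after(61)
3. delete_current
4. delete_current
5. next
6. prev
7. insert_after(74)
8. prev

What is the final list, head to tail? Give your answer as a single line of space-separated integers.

After 1 (insert_after(89)): list=[8, 89, 1, 4, 5, 3] cursor@8
After 2 (insert_after(61)): list=[8, 61, 89, 1, 4, 5, 3] cursor@8
After 3 (delete_current): list=[61, 89, 1, 4, 5, 3] cursor@61
After 4 (delete_current): list=[89, 1, 4, 5, 3] cursor@89
After 5 (next): list=[89, 1, 4, 5, 3] cursor@1
After 6 (prev): list=[89, 1, 4, 5, 3] cursor@89
After 7 (insert_after(74)): list=[89, 74, 1, 4, 5, 3] cursor@89
After 8 (prev): list=[89, 74, 1, 4, 5, 3] cursor@89

Answer: 89 74 1 4 5 3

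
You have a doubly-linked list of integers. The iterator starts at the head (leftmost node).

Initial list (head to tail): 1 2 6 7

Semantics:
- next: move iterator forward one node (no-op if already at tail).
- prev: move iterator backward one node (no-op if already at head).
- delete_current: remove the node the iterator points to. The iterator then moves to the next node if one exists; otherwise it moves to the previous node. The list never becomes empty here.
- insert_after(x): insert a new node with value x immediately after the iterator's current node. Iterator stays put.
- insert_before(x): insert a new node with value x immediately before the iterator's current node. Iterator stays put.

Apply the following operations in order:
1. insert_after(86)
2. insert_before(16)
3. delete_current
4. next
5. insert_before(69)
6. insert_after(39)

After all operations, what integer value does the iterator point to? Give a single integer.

Answer: 2

Derivation:
After 1 (insert_after(86)): list=[1, 86, 2, 6, 7] cursor@1
After 2 (insert_before(16)): list=[16, 1, 86, 2, 6, 7] cursor@1
After 3 (delete_current): list=[16, 86, 2, 6, 7] cursor@86
After 4 (next): list=[16, 86, 2, 6, 7] cursor@2
After 5 (insert_before(69)): list=[16, 86, 69, 2, 6, 7] cursor@2
After 6 (insert_after(39)): list=[16, 86, 69, 2, 39, 6, 7] cursor@2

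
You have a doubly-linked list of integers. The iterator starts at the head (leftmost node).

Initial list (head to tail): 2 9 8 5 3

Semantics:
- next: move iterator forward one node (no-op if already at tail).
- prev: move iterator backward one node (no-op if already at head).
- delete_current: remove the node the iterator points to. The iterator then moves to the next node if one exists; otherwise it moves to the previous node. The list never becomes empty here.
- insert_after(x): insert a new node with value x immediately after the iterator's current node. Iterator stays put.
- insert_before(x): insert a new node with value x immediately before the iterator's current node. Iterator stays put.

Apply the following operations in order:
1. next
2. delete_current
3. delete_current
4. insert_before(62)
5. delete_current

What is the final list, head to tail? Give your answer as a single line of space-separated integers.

After 1 (next): list=[2, 9, 8, 5, 3] cursor@9
After 2 (delete_current): list=[2, 8, 5, 3] cursor@8
After 3 (delete_current): list=[2, 5, 3] cursor@5
After 4 (insert_before(62)): list=[2, 62, 5, 3] cursor@5
After 5 (delete_current): list=[2, 62, 3] cursor@3

Answer: 2 62 3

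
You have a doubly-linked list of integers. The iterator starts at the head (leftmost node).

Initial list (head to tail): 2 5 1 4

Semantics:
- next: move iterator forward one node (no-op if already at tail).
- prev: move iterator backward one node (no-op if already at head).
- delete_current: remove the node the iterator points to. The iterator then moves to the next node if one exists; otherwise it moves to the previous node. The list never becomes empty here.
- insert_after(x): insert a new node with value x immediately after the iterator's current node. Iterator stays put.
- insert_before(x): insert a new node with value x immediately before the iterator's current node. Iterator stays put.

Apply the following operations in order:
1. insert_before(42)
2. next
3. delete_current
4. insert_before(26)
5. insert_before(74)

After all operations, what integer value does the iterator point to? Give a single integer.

Answer: 1

Derivation:
After 1 (insert_before(42)): list=[42, 2, 5, 1, 4] cursor@2
After 2 (next): list=[42, 2, 5, 1, 4] cursor@5
After 3 (delete_current): list=[42, 2, 1, 4] cursor@1
After 4 (insert_before(26)): list=[42, 2, 26, 1, 4] cursor@1
After 5 (insert_before(74)): list=[42, 2, 26, 74, 1, 4] cursor@1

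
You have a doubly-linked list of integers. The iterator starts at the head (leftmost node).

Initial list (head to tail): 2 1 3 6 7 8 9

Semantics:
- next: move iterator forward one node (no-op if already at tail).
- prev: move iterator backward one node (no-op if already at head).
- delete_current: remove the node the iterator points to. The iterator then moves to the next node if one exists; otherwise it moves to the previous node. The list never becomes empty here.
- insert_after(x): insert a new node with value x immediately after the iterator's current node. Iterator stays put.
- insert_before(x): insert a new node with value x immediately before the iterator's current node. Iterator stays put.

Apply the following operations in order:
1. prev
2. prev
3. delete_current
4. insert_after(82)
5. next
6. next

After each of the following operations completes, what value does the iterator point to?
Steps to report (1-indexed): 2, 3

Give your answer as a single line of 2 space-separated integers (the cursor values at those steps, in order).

After 1 (prev): list=[2, 1, 3, 6, 7, 8, 9] cursor@2
After 2 (prev): list=[2, 1, 3, 6, 7, 8, 9] cursor@2
After 3 (delete_current): list=[1, 3, 6, 7, 8, 9] cursor@1
After 4 (insert_after(82)): list=[1, 82, 3, 6, 7, 8, 9] cursor@1
After 5 (next): list=[1, 82, 3, 6, 7, 8, 9] cursor@82
After 6 (next): list=[1, 82, 3, 6, 7, 8, 9] cursor@3

Answer: 2 1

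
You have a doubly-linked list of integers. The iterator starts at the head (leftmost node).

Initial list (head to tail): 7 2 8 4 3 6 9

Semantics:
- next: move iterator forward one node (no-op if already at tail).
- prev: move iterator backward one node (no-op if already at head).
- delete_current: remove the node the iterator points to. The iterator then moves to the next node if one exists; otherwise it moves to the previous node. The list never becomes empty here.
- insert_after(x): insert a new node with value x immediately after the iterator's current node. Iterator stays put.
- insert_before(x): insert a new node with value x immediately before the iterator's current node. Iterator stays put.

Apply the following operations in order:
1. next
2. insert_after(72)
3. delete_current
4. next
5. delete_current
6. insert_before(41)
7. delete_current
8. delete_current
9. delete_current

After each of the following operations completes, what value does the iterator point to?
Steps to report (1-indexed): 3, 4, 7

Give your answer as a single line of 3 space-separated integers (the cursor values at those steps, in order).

Answer: 72 8 3

Derivation:
After 1 (next): list=[7, 2, 8, 4, 3, 6, 9] cursor@2
After 2 (insert_after(72)): list=[7, 2, 72, 8, 4, 3, 6, 9] cursor@2
After 3 (delete_current): list=[7, 72, 8, 4, 3, 6, 9] cursor@72
After 4 (next): list=[7, 72, 8, 4, 3, 6, 9] cursor@8
After 5 (delete_current): list=[7, 72, 4, 3, 6, 9] cursor@4
After 6 (insert_before(41)): list=[7, 72, 41, 4, 3, 6, 9] cursor@4
After 7 (delete_current): list=[7, 72, 41, 3, 6, 9] cursor@3
After 8 (delete_current): list=[7, 72, 41, 6, 9] cursor@6
After 9 (delete_current): list=[7, 72, 41, 9] cursor@9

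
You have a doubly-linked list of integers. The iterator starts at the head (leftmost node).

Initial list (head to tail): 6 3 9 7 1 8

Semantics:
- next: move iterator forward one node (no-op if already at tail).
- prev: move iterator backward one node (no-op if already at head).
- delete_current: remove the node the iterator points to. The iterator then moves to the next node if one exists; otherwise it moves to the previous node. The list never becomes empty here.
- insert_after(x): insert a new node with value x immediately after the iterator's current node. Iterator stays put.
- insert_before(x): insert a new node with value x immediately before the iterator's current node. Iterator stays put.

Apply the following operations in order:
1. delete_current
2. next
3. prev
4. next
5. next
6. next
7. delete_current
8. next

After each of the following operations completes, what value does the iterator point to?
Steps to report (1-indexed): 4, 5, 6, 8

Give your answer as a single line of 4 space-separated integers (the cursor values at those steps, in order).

After 1 (delete_current): list=[3, 9, 7, 1, 8] cursor@3
After 2 (next): list=[3, 9, 7, 1, 8] cursor@9
After 3 (prev): list=[3, 9, 7, 1, 8] cursor@3
After 4 (next): list=[3, 9, 7, 1, 8] cursor@9
After 5 (next): list=[3, 9, 7, 1, 8] cursor@7
After 6 (next): list=[3, 9, 7, 1, 8] cursor@1
After 7 (delete_current): list=[3, 9, 7, 8] cursor@8
After 8 (next): list=[3, 9, 7, 8] cursor@8

Answer: 9 7 1 8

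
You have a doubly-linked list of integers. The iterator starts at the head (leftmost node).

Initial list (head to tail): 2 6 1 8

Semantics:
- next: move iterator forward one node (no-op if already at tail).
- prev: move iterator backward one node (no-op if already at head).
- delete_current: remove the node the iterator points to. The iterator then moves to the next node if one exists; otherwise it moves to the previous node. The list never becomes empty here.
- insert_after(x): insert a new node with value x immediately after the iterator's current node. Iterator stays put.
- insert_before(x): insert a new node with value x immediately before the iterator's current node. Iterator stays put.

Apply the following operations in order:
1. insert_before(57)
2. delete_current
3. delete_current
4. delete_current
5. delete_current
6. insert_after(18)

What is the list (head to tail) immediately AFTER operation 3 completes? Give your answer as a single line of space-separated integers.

After 1 (insert_before(57)): list=[57, 2, 6, 1, 8] cursor@2
After 2 (delete_current): list=[57, 6, 1, 8] cursor@6
After 3 (delete_current): list=[57, 1, 8] cursor@1

Answer: 57 1 8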